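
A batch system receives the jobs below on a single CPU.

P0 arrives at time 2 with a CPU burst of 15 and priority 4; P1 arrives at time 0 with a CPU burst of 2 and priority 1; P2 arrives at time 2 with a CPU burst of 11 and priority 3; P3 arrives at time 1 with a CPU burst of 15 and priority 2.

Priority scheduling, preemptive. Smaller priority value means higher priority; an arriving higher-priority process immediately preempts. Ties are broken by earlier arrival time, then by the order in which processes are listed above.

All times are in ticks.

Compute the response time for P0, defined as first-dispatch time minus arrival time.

26

Schedule: | P1 0-2 | P3 2-17 | P2 17-28 | P0 28-43 |
Completion: P0=43  P1=2  P2=28  P3=17
Response(P0) = first start − arrival = 28 − 2 = 26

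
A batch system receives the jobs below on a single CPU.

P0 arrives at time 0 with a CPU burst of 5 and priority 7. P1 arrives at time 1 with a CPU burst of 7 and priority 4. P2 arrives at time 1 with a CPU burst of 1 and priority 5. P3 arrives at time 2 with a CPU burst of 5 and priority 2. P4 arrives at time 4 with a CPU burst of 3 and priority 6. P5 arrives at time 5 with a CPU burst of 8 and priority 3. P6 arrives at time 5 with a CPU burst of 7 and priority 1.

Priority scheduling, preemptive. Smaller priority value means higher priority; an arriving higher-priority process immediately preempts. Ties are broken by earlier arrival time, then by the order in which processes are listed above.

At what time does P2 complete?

Gantt: | P0 0-1 | P1 1-2 | P3 2-5 | P6 5-12 | P3 12-14 | P5 14-22 | P1 22-28 | P2 28-29 | P4 29-32 | P0 32-36 |
Completion: P0=36  P1=28  P2=29  P3=14  P4=32  P5=22  P6=12

29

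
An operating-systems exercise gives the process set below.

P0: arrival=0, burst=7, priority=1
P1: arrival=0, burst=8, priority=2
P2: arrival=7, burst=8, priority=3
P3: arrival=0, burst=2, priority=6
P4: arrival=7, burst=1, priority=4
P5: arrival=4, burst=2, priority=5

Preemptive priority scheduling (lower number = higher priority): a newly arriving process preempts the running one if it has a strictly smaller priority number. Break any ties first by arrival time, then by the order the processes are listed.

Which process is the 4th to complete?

Schedule: | P0 0-7 | P1 7-15 | P2 15-23 | P4 23-24 | P5 24-26 | P3 26-28 |
Completion: P0=7  P1=15  P2=23  P3=28  P4=24  P5=26
Finish order: P0 → P1 → P2 → P4 → P5 → P3

P4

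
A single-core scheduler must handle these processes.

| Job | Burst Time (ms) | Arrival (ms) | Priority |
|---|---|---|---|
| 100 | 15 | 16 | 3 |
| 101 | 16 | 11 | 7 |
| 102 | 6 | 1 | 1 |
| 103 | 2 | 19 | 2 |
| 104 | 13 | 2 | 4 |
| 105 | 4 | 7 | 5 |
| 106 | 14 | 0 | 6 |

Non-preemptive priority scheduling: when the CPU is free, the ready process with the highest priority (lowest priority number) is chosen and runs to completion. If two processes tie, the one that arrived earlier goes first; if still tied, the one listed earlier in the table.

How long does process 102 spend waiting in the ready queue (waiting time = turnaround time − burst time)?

13

Gantt: | 106 0-14 | 102 14-20 | 103 20-22 | 100 22-37 | 104 37-50 | 105 50-54 | 101 54-70 |
Completion: 100=37  101=70  102=20  103=22  104=50  105=54  106=14
Turnaround (C−A): 100=21  101=59  102=19  103=3  104=48  105=47  106=14
Waiting(102) = turnaround − burst = 19 − 6 = 13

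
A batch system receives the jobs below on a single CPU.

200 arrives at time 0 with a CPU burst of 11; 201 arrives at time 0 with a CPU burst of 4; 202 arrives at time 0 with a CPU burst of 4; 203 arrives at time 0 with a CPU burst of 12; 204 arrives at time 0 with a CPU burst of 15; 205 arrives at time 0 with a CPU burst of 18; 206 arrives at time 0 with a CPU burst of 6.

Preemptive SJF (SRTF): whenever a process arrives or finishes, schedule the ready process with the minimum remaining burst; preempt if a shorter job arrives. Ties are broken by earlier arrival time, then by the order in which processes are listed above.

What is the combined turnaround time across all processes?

Timeline: | 201 0-4 | 202 4-8 | 206 8-14 | 200 14-25 | 203 25-37 | 204 37-52 | 205 52-70 |
Completion: 200=25  201=4  202=8  203=37  204=52  205=70  206=14
Turnaround (C−A): 200=25  201=4  202=8  203=37  204=52  205=70  206=14
Turnaround = completion − arrival: 200=25, 201=4, 202=8, 203=37, 204=52, 205=70, 206=14
Total turnaround = 25 + 4 + 8 + 37 + 52 + 70 + 14 = 210

210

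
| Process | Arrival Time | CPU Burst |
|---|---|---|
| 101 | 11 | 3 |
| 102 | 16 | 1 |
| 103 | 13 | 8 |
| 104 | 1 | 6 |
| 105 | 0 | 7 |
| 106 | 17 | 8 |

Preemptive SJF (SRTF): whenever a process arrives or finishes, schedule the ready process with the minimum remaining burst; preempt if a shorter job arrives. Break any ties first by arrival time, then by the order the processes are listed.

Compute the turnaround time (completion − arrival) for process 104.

12

Timeline: | 105 0-7 | 104 7-13 | 101 13-16 | 102 16-17 | 103 17-25 | 106 25-33 |
Completion: 101=16  102=17  103=25  104=13  105=7  106=33
Turnaround (C−A): 101=5  102=1  103=12  104=12  105=7  106=16
Turnaround(104) = completion − arrival = 13 − 1 = 12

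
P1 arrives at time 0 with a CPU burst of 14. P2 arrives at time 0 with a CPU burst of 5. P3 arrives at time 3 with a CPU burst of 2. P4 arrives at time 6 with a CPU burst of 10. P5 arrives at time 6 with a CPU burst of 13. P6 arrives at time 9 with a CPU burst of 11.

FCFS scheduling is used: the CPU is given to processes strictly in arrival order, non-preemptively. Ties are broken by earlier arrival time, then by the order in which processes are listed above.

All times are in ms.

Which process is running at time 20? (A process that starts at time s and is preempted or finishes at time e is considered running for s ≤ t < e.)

Gantt: | P1 0-14 | P2 14-19 | P3 19-21 | P4 21-31 | P5 31-44 | P6 44-55 |
Completion: P1=14  P2=19  P3=21  P4=31  P5=44  P6=55

P3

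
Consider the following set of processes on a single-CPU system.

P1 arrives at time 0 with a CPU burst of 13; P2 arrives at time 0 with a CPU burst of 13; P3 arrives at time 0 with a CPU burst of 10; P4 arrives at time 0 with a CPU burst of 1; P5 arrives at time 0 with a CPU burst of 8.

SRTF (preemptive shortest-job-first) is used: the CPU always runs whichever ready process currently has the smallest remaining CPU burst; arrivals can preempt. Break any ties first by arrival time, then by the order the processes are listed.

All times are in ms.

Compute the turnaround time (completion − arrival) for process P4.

1

Timeline: | P4 0-1 | P5 1-9 | P3 9-19 | P1 19-32 | P2 32-45 |
Completion: P1=32  P2=45  P3=19  P4=1  P5=9
Turnaround (C−A): P1=32  P2=45  P3=19  P4=1  P5=9
Turnaround(P4) = completion − arrival = 1 − 0 = 1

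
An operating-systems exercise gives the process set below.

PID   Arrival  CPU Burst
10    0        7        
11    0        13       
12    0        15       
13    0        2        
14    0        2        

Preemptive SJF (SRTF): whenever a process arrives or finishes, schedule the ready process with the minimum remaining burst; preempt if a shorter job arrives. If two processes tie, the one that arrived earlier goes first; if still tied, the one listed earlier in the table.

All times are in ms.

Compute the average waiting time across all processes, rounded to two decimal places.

8.20

Timeline: | 13 0-2 | 14 2-4 | 10 4-11 | 11 11-24 | 12 24-39 |
Completion: 10=11  11=24  12=39  13=2  14=4
Turnaround (C−A): 10=11  11=24  12=39  13=2  14=4
Waiting times: 10=4, 11=11, 12=24, 13=0, 14=2
Average waiting = (4+11+24+0+2) / 5 = 41/5 = 8.20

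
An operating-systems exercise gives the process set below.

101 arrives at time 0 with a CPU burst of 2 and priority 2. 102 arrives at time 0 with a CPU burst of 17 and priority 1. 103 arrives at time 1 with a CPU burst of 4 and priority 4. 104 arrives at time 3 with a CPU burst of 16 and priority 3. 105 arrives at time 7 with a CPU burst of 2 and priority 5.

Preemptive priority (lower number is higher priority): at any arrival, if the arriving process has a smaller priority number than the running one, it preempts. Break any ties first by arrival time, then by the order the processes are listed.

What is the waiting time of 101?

Timeline: | 102 0-17 | 101 17-19 | 104 19-35 | 103 35-39 | 105 39-41 |
Completion: 101=19  102=17  103=39  104=35  105=41
Turnaround (C−A): 101=19  102=17  103=38  104=32  105=34
Waiting(101) = turnaround − burst = 19 − 2 = 17

17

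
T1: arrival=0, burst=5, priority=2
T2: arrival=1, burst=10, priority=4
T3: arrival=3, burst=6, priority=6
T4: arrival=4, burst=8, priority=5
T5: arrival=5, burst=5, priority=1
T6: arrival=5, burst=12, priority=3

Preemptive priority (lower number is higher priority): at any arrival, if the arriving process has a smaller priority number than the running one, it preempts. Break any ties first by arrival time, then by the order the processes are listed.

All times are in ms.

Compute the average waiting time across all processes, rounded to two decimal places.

Gantt: | T1 0-5 | T5 5-10 | T6 10-22 | T2 22-32 | T4 32-40 | T3 40-46 |
Completion: T1=5  T2=32  T3=46  T4=40  T5=10  T6=22
Turnaround (C−A): T1=5  T2=31  T3=43  T4=36  T5=5  T6=17
Waiting times: T1=0, T2=21, T3=37, T4=28, T5=0, T6=5
Average waiting = (0+21+37+28+0+5) / 6 = 91/6 = 15.17

15.17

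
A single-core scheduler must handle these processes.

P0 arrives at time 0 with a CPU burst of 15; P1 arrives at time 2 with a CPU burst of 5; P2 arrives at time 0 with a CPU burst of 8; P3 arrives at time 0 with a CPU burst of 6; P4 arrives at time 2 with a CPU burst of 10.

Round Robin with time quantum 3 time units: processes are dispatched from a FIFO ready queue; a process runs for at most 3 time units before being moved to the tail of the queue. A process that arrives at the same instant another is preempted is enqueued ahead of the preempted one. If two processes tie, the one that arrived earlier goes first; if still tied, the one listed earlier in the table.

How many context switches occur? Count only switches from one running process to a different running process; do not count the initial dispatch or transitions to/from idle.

15

Schedule: | P0 0-3 | P2 3-6 | P3 6-9 | P1 9-12 | P4 12-15 | P0 15-18 | P2 18-21 | P3 21-24 | P1 24-26 | P4 26-29 | P0 29-32 | P2 32-34 | P4 34-37 | P0 37-40 | P4 40-41 | P0 41-44 |
Completion: P0=44  P1=26  P2=34  P3=24  P4=41
Turnaround (C−A): P0=44  P1=24  P2=34  P3=24  P4=39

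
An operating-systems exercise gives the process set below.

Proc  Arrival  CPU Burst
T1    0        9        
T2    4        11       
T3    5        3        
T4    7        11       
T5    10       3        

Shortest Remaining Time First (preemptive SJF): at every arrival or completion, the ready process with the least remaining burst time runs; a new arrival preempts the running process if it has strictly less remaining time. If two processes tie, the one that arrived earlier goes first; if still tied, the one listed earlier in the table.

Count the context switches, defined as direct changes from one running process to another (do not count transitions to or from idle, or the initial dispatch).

Timeline: | T1 0-5 | T3 5-8 | T1 8-12 | T5 12-15 | T2 15-26 | T4 26-37 |
Completion: T1=12  T2=26  T3=8  T4=37  T5=15

5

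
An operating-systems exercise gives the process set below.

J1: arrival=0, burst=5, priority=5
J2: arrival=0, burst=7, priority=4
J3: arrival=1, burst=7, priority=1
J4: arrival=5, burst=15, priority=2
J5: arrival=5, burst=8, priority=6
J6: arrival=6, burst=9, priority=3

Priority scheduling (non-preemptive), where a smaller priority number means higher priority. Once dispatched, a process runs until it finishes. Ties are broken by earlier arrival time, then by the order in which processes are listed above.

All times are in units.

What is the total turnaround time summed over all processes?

165

Schedule: | J2 0-7 | J3 7-14 | J4 14-29 | J6 29-38 | J1 38-43 | J5 43-51 |
Completion: J1=43  J2=7  J3=14  J4=29  J5=51  J6=38
Turnaround = completion − arrival: J1=43, J2=7, J3=13, J4=24, J5=46, J6=32
Total turnaround = 43 + 7 + 13 + 24 + 46 + 32 = 165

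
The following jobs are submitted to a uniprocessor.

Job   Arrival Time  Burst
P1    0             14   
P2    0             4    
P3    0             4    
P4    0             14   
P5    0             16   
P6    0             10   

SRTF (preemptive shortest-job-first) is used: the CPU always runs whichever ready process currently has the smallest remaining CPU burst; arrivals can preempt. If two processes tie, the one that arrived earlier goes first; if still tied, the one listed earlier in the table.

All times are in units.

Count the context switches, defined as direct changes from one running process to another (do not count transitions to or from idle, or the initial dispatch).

Schedule: | P2 0-4 | P3 4-8 | P6 8-18 | P1 18-32 | P4 32-46 | P5 46-62 |
Completion: P1=32  P2=4  P3=8  P4=46  P5=62  P6=18
Turnaround (C−A): P1=32  P2=4  P3=8  P4=46  P5=62  P6=18

5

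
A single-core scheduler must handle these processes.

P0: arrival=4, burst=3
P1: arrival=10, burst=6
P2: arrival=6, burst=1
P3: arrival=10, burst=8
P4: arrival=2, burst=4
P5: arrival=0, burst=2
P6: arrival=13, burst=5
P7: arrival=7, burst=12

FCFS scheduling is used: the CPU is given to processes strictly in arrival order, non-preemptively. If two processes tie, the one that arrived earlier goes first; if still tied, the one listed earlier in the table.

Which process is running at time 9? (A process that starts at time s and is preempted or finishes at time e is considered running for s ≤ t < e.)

P2

Gantt: | P5 0-2 | P4 2-6 | P0 6-9 | P2 9-10 | P7 10-22 | P1 22-28 | P3 28-36 | P6 36-41 |
Completion: P0=9  P1=28  P2=10  P3=36  P4=6  P5=2  P6=41  P7=22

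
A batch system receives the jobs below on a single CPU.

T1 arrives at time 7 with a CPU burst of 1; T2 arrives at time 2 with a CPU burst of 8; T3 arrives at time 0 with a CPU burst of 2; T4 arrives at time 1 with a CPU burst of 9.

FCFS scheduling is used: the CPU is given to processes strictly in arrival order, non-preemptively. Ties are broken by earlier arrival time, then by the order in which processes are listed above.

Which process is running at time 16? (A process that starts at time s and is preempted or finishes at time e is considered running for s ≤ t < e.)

Schedule: | T3 0-2 | T4 2-11 | T2 11-19 | T1 19-20 |
Completion: T1=20  T2=19  T3=2  T4=11
Turnaround (C−A): T1=13  T2=17  T3=2  T4=10

T2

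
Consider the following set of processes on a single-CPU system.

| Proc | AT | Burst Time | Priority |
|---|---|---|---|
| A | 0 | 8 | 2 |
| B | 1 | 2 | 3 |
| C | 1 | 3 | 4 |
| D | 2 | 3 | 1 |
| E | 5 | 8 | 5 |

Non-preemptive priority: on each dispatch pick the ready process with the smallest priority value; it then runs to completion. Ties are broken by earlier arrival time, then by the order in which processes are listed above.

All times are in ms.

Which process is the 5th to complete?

E

Schedule: | A 0-8 | D 8-11 | B 11-13 | C 13-16 | E 16-24 |
Completion: A=8  B=13  C=16  D=11  E=24
Turnaround (C−A): A=8  B=12  C=15  D=9  E=19
Finish order: A → D → B → C → E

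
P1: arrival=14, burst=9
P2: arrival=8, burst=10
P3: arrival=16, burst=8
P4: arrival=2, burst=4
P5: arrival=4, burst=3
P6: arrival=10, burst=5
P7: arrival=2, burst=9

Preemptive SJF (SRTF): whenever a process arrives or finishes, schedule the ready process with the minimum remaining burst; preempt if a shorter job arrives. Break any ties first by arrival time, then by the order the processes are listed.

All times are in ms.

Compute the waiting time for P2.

32

Timeline: | idle 0-2 | P4 2-6 | P5 6-9 | P7 9-10 | P6 10-15 | P7 15-23 | P3 23-31 | P1 31-40 | P2 40-50 |
Completion: P1=40  P2=50  P3=31  P4=6  P5=9  P6=15  P7=23
Waiting(P2) = turnaround − burst = 42 − 10 = 32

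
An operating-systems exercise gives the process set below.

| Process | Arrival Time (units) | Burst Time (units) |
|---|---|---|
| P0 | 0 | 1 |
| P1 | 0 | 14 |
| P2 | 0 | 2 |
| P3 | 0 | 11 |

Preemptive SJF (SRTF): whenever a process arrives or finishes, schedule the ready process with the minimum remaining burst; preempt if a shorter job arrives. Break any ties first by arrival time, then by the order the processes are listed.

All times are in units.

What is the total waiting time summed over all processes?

Schedule: | P0 0-1 | P2 1-3 | P3 3-14 | P1 14-28 |
Completion: P0=1  P1=28  P2=3  P3=14
Waiting = turnaround − burst: P0=0, P1=14, P2=1, P3=3
Total waiting = 0 + 14 + 1 + 3 = 18

18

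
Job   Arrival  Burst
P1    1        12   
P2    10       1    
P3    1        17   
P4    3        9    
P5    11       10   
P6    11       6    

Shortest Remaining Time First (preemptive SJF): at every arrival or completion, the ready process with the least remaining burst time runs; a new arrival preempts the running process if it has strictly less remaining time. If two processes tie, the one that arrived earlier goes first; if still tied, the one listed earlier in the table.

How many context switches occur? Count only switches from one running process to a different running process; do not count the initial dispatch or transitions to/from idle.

7

Schedule: | idle 0-1 | P1 1-3 | P4 3-10 | P2 10-11 | P4 11-13 | P6 13-19 | P1 19-29 | P5 29-39 | P3 39-56 |
Completion: P1=29  P2=11  P3=56  P4=13  P5=39  P6=19
Turnaround (C−A): P1=28  P2=1  P3=55  P4=10  P5=28  P6=8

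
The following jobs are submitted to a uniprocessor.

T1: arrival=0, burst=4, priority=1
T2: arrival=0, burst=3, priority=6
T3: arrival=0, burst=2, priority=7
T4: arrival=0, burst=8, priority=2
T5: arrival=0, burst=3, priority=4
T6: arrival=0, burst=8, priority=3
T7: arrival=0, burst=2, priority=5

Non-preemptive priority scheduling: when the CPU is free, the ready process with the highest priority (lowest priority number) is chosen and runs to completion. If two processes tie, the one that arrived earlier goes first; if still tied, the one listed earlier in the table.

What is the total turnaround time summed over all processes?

Schedule: | T1 0-4 | T4 4-12 | T6 12-20 | T5 20-23 | T7 23-25 | T2 25-28 | T3 28-30 |
Completion: T1=4  T2=28  T3=30  T4=12  T5=23  T6=20  T7=25
Turnaround = completion − arrival: T1=4, T2=28, T3=30, T4=12, T5=23, T6=20, T7=25
Total turnaround = 4 + 28 + 30 + 12 + 23 + 20 + 25 = 142

142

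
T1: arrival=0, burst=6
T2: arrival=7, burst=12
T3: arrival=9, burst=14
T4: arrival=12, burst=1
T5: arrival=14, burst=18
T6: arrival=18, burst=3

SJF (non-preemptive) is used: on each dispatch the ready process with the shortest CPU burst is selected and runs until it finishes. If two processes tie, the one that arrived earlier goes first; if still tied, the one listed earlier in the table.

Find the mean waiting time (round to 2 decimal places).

7.67

Timeline: | T1 0-6 | idle 6-7 | T2 7-19 | T4 19-20 | T6 20-23 | T3 23-37 | T5 37-55 |
Completion: T1=6  T2=19  T3=37  T4=20  T5=55  T6=23
Turnaround (C−A): T1=6  T2=12  T3=28  T4=8  T5=41  T6=5
Waiting times: T1=0, T2=0, T3=14, T4=7, T5=23, T6=2
Average waiting = (0+0+14+7+23+2) / 6 = 46/6 = 7.67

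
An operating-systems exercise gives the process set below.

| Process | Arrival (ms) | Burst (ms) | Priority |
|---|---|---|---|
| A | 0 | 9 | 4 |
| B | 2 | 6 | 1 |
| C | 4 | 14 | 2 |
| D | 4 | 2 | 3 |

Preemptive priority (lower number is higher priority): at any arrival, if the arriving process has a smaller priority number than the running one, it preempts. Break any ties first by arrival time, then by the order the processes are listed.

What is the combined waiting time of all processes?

Schedule: | A 0-2 | B 2-8 | C 8-22 | D 22-24 | A 24-31 |
Completion: A=31  B=8  C=22  D=24
Turnaround (C−A): A=31  B=6  C=18  D=20
Waiting = turnaround − burst: A=22, B=0, C=4, D=18
Total waiting = 22 + 0 + 4 + 18 = 44

44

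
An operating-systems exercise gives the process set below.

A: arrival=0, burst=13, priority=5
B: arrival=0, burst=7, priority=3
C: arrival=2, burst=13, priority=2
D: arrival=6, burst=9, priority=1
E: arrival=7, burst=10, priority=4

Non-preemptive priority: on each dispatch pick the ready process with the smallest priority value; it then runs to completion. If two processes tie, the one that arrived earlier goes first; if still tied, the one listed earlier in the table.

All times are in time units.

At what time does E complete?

Schedule: | B 0-7 | D 7-16 | C 16-29 | E 29-39 | A 39-52 |
Completion: A=52  B=7  C=29  D=16  E=39

39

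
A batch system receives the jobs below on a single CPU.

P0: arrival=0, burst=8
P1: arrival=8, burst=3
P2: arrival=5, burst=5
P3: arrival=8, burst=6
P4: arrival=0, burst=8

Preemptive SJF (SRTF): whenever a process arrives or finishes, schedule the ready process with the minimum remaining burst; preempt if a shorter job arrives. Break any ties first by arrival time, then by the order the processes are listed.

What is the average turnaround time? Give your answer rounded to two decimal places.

13.20

Gantt: | P0 0-8 | P1 8-11 | P2 11-16 | P3 16-22 | P4 22-30 |
Completion: P0=8  P1=11  P2=16  P3=22  P4=30
Turnaround (C−A): P0=8  P1=3  P2=11  P3=14  P4=30
Turnaround times: P0=8, P1=3, P2=11, P3=14, P4=30
Average turnaround = (8+3+11+14+30) / 5 = 66/5 = 13.20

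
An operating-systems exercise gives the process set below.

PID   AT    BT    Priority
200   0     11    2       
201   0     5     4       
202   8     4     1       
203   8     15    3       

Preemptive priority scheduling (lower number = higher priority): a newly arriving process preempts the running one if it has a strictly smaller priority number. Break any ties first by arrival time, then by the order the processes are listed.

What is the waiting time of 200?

Gantt: | 200 0-8 | 202 8-12 | 200 12-15 | 203 15-30 | 201 30-35 |
Completion: 200=15  201=35  202=12  203=30
Turnaround (C−A): 200=15  201=35  202=4  203=22
Waiting(200) = turnaround − burst = 15 − 11 = 4

4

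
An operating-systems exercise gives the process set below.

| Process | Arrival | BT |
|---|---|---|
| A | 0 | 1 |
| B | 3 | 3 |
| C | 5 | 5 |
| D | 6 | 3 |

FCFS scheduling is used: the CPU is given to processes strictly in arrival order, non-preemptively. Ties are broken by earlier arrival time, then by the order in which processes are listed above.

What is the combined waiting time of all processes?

6

Schedule: | A 0-1 | idle 1-3 | B 3-6 | C 6-11 | D 11-14 |
Completion: A=1  B=6  C=11  D=14
Waiting = turnaround − burst: A=0, B=0, C=1, D=5
Total waiting = 0 + 0 + 1 + 5 = 6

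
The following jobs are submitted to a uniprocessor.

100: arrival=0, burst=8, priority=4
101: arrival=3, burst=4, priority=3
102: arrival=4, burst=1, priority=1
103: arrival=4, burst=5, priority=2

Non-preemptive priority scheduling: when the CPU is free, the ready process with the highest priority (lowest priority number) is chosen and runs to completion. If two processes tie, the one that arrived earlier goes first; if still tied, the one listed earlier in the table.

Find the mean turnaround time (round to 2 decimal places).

9.50

Gantt: | 100 0-8 | 102 8-9 | 103 9-14 | 101 14-18 |
Completion: 100=8  101=18  102=9  103=14
Turnaround (C−A): 100=8  101=15  102=5  103=10
Turnaround times: 100=8, 101=15, 102=5, 103=10
Average turnaround = (8+15+5+10) / 4 = 38/4 = 9.50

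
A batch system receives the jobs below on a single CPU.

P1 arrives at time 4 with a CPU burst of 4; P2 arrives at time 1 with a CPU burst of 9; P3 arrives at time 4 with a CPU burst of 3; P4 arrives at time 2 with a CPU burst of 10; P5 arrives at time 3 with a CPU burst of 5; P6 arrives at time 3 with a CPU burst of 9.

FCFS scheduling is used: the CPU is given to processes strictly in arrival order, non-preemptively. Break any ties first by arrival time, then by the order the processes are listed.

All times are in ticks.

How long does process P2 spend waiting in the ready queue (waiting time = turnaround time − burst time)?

0

Schedule: | idle 0-1 | P2 1-10 | P4 10-20 | P5 20-25 | P6 25-34 | P1 34-38 | P3 38-41 |
Completion: P1=38  P2=10  P3=41  P4=20  P5=25  P6=34
Turnaround (C−A): P1=34  P2=9  P3=37  P4=18  P5=22  P6=31
Waiting(P2) = turnaround − burst = 9 − 9 = 0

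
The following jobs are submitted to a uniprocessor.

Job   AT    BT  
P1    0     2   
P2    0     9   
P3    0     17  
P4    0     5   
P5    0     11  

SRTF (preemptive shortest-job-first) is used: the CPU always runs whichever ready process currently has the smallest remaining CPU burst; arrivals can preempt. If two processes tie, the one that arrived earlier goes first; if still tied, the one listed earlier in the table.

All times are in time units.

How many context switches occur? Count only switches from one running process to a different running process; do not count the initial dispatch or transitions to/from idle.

Gantt: | P1 0-2 | P4 2-7 | P2 7-16 | P5 16-27 | P3 27-44 |
Completion: P1=2  P2=16  P3=44  P4=7  P5=27

4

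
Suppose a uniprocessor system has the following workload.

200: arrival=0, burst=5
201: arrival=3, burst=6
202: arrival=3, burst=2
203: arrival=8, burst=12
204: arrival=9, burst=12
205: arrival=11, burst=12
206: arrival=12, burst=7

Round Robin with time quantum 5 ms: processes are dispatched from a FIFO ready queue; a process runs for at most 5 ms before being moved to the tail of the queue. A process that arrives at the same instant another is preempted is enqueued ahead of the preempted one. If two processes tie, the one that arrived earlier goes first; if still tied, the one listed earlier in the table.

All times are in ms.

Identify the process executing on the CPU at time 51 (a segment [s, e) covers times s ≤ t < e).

Schedule: | 200 0-5 | 201 5-10 | 202 10-12 | 203 12-17 | 204 17-22 | 201 22-23 | 205 23-28 | 206 28-33 | 203 33-38 | 204 38-43 | 205 43-48 | 206 48-50 | 203 50-52 | 204 52-54 | 205 54-56 |
Completion: 200=5  201=23  202=12  203=52  204=54  205=56  206=50
Turnaround (C−A): 200=5  201=20  202=9  203=44  204=45  205=45  206=38

203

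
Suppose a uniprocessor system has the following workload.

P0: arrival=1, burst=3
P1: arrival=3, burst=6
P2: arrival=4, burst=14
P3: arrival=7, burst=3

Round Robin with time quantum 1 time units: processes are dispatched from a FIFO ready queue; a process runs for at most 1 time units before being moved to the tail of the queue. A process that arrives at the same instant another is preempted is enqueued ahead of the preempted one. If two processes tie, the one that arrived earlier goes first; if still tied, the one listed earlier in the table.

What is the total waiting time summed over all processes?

24

Schedule: | idle 0-1 | P0 1-3 | P1 3-4 | P0 4-5 | P2 5-6 | P1 6-7 | P2 7-8 | P3 8-9 | P1 9-10 | P2 10-11 | P3 11-12 | P1 12-13 | P2 13-14 | P3 14-15 | P1 15-16 | P2 16-17 | P1 17-18 | P2 18-27 |
Completion: P0=5  P1=18  P2=27  P3=15
Turnaround (C−A): P0=4  P1=15  P2=23  P3=8
Waiting = turnaround − burst: P0=1, P1=9, P2=9, P3=5
Total waiting = 1 + 9 + 9 + 5 = 24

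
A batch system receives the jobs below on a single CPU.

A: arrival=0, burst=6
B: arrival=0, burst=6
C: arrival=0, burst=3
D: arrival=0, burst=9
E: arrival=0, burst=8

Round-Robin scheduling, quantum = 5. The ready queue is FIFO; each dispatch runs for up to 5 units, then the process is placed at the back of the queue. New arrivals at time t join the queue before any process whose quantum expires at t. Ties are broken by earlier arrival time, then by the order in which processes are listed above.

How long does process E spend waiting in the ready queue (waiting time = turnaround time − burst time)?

Timeline: | A 0-5 | B 5-10 | C 10-13 | D 13-18 | E 18-23 | A 23-24 | B 24-25 | D 25-29 | E 29-32 |
Completion: A=24  B=25  C=13  D=29  E=32
Turnaround (C−A): A=24  B=25  C=13  D=29  E=32
Waiting(E) = turnaround − burst = 32 − 8 = 24

24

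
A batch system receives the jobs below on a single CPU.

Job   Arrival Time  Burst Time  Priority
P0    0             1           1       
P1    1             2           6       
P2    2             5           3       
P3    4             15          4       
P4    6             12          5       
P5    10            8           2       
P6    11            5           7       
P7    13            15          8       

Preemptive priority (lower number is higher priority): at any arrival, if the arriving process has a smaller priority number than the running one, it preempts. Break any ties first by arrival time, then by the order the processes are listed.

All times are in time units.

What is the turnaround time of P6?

Gantt: | P0 0-1 | P1 1-2 | P2 2-7 | P3 7-10 | P5 10-18 | P3 18-30 | P4 30-42 | P1 42-43 | P6 43-48 | P7 48-63 |
Completion: P0=1  P1=43  P2=7  P3=30  P4=42  P5=18  P6=48  P7=63
Turnaround (C−A): P0=1  P1=42  P2=5  P3=26  P4=36  P5=8  P6=37  P7=50
Turnaround(P6) = completion − arrival = 48 − 11 = 37

37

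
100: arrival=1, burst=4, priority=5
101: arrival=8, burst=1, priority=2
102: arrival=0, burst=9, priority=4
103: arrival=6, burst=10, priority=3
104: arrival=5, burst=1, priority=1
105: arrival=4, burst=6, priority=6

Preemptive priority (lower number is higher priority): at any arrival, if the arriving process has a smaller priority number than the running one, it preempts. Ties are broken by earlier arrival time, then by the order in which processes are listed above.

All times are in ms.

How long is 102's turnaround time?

Gantt: | 102 0-5 | 104 5-6 | 103 6-8 | 101 8-9 | 103 9-17 | 102 17-21 | 100 21-25 | 105 25-31 |
Completion: 100=25  101=9  102=21  103=17  104=6  105=31
Turnaround (C−A): 100=24  101=1  102=21  103=11  104=1  105=27
Turnaround(102) = completion − arrival = 21 − 0 = 21

21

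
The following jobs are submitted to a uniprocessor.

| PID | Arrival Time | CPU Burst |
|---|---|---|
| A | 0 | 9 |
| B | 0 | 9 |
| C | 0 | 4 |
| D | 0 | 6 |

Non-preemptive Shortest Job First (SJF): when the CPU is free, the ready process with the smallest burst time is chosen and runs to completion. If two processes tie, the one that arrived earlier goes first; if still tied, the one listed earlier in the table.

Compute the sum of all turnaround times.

61

Timeline: | C 0-4 | D 4-10 | A 10-19 | B 19-28 |
Completion: A=19  B=28  C=4  D=10
Turnaround = completion − arrival: A=19, B=28, C=4, D=10
Total turnaround = 19 + 28 + 4 + 10 = 61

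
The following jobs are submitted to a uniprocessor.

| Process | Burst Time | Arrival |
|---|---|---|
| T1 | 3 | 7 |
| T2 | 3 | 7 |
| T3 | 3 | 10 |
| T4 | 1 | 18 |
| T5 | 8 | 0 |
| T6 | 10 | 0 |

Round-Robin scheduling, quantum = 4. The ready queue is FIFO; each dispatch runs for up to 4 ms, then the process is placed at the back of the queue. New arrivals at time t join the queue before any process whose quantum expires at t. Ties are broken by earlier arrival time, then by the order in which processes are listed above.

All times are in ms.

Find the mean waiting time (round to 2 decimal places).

9.00

Gantt: | T5 0-4 | T6 4-8 | T5 8-12 | T1 12-15 | T2 15-18 | T6 18-22 | T3 22-25 | T4 25-26 | T6 26-28 |
Completion: T1=15  T2=18  T3=25  T4=26  T5=12  T6=28
Turnaround (C−A): T1=8  T2=11  T3=15  T4=8  T5=12  T6=28
Waiting times: T1=5, T2=8, T3=12, T4=7, T5=4, T6=18
Average waiting = (5+8+12+7+4+18) / 6 = 54/6 = 9.00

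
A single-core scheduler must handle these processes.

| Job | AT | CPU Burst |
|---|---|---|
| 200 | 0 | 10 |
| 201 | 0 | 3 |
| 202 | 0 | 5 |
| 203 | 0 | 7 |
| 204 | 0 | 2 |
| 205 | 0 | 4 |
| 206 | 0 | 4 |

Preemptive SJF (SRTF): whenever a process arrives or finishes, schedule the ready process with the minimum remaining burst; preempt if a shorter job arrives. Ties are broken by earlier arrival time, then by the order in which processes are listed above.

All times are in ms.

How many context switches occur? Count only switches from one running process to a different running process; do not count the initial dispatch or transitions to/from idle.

Timeline: | 204 0-2 | 201 2-5 | 205 5-9 | 206 9-13 | 202 13-18 | 203 18-25 | 200 25-35 |
Completion: 200=35  201=5  202=18  203=25  204=2  205=9  206=13
Turnaround (C−A): 200=35  201=5  202=18  203=25  204=2  205=9  206=13

6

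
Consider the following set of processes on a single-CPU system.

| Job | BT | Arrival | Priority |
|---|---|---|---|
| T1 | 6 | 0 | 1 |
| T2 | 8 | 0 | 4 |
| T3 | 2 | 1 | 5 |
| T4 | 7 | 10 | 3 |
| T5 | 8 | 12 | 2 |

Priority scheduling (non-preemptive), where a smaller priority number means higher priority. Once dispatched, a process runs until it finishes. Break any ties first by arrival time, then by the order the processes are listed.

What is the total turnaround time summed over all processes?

Timeline: | T1 0-6 | T2 6-14 | T5 14-22 | T4 22-29 | T3 29-31 |
Completion: T1=6  T2=14  T3=31  T4=29  T5=22
Turnaround (C−A): T1=6  T2=14  T3=30  T4=19  T5=10
Turnaround = completion − arrival: T1=6, T2=14, T3=30, T4=19, T5=10
Total turnaround = 6 + 14 + 30 + 19 + 10 = 79

79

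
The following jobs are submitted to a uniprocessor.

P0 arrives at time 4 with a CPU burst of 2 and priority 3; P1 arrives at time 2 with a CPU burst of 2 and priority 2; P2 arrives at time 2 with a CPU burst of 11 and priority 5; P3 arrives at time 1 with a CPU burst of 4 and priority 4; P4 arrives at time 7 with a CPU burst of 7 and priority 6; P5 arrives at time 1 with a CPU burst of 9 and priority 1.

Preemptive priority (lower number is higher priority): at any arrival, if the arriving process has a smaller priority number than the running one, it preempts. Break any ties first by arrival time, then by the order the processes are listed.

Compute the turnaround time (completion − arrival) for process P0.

10

Gantt: | idle 0-1 | P5 1-10 | P1 10-12 | P0 12-14 | P3 14-18 | P2 18-29 | P4 29-36 |
Completion: P0=14  P1=12  P2=29  P3=18  P4=36  P5=10
Turnaround (C−A): P0=10  P1=10  P2=27  P3=17  P4=29  P5=9
Turnaround(P0) = completion − arrival = 14 − 4 = 10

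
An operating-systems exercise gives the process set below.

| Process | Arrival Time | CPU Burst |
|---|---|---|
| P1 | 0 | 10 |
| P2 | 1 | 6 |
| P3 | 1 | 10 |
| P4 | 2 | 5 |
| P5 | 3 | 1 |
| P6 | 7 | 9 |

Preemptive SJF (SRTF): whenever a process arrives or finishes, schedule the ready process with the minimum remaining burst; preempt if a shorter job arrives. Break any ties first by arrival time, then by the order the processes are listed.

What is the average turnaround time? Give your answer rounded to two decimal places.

17.50

Schedule: | P1 0-1 | P2 1-3 | P5 3-4 | P2 4-8 | P4 8-13 | P1 13-22 | P6 22-31 | P3 31-41 |
Completion: P1=22  P2=8  P3=41  P4=13  P5=4  P6=31
Turnaround (C−A): P1=22  P2=7  P3=40  P4=11  P5=1  P6=24
Turnaround times: P1=22, P2=7, P3=40, P4=11, P5=1, P6=24
Average turnaround = (22+7+40+11+1+24) / 6 = 105/6 = 17.50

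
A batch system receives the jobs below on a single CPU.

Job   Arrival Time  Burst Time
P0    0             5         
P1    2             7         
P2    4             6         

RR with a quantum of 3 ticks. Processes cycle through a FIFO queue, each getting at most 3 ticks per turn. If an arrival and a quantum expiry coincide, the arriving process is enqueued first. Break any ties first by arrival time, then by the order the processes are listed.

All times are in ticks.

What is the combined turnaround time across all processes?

37

Gantt: | P0 0-3 | P1 3-6 | P0 6-8 | P2 8-11 | P1 11-14 | P2 14-17 | P1 17-18 |
Completion: P0=8  P1=18  P2=17
Turnaround (C−A): P0=8  P1=16  P2=13
Turnaround = completion − arrival: P0=8, P1=16, P2=13
Total turnaround = 8 + 16 + 13 = 37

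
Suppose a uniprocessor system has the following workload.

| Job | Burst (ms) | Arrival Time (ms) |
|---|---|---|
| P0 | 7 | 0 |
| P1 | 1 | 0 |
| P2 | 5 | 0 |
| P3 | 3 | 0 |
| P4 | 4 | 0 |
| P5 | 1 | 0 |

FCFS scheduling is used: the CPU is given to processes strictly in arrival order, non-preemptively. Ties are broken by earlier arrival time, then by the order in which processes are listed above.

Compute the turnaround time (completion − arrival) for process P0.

Schedule: | P0 0-7 | P1 7-8 | P2 8-13 | P3 13-16 | P4 16-20 | P5 20-21 |
Completion: P0=7  P1=8  P2=13  P3=16  P4=20  P5=21
Turnaround(P0) = completion − arrival = 7 − 0 = 7

7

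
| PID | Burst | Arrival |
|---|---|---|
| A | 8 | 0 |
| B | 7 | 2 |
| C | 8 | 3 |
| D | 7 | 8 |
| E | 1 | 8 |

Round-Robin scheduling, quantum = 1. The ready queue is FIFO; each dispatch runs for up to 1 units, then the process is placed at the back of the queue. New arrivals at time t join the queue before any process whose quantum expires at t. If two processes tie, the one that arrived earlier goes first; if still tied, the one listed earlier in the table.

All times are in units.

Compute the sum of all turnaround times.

Schedule: | A 0-2 | B 2-3 | A 3-4 | C 4-5 | B 5-6 | A 6-7 | C 7-8 | B 8-9 | A 9-10 | D 10-11 | E 11-12 | C 12-13 | B 13-14 | A 14-15 | D 15-16 | C 16-17 | B 17-18 | A 18-19 | D 19-20 | C 20-21 | B 21-22 | A 22-23 | D 23-24 | C 24-25 | B 25-26 | D 26-27 | C 27-28 | D 28-29 | C 29-30 | D 30-31 |
Completion: A=23  B=26  C=30  D=31  E=12
Turnaround (C−A): A=23  B=24  C=27  D=23  E=4
Turnaround = completion − arrival: A=23, B=24, C=27, D=23, E=4
Total turnaround = 23 + 24 + 27 + 23 + 4 = 101

101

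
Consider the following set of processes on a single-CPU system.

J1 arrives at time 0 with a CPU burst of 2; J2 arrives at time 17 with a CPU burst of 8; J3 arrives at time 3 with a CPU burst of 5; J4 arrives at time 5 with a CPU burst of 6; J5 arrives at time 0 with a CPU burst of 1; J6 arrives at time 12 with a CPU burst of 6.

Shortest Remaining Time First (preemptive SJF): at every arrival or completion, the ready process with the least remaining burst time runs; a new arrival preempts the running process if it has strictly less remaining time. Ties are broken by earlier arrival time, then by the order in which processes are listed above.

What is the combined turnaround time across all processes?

Timeline: | J5 0-1 | J1 1-3 | J3 3-8 | J4 8-14 | J6 14-20 | J2 20-28 |
Completion: J1=3  J2=28  J3=8  J4=14  J5=1  J6=20
Turnaround (C−A): J1=3  J2=11  J3=5  J4=9  J5=1  J6=8
Turnaround = completion − arrival: J1=3, J2=11, J3=5, J4=9, J5=1, J6=8
Total turnaround = 3 + 11 + 5 + 9 + 1 + 8 = 37

37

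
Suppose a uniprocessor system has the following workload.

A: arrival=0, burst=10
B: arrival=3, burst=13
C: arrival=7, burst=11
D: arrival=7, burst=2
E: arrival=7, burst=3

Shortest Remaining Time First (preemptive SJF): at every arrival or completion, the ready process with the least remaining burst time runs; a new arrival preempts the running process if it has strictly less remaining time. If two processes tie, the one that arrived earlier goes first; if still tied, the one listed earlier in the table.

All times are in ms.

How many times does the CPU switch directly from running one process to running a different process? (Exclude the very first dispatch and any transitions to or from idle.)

5

Gantt: | A 0-7 | D 7-9 | A 9-12 | E 12-15 | C 15-26 | B 26-39 |
Completion: A=12  B=39  C=26  D=9  E=15
Turnaround (C−A): A=12  B=36  C=19  D=2  E=8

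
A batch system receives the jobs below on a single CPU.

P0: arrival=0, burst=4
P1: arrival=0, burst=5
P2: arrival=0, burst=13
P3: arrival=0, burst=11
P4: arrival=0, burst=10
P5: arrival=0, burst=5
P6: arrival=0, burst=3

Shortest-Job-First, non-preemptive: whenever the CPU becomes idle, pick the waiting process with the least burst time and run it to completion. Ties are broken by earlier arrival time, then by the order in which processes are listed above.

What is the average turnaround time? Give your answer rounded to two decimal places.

22.14

Timeline: | P6 0-3 | P0 3-7 | P1 7-12 | P5 12-17 | P4 17-27 | P3 27-38 | P2 38-51 |
Completion: P0=7  P1=12  P2=51  P3=38  P4=27  P5=17  P6=3
Turnaround (C−A): P0=7  P1=12  P2=51  P3=38  P4=27  P5=17  P6=3
Turnaround times: P0=7, P1=12, P2=51, P3=38, P4=27, P5=17, P6=3
Average turnaround = (7+12+51+38+27+17+3) / 7 = 155/7 = 22.14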